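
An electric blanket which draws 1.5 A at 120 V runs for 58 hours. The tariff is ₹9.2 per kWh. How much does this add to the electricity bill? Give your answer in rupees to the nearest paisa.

Power = 1.5 A × 120 V = 180 W = 0.18 kW
Energy = 0.18 kW × 58 h = 10.44 kWh
Cost = 10.44 kWh × ₹9.2/kWh = ₹96.05

₹96.05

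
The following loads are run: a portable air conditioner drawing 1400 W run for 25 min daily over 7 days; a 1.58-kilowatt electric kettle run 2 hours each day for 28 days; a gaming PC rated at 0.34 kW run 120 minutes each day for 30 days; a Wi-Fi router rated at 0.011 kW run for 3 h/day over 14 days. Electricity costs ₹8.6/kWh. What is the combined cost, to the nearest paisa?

portable air conditioner: Runtime = 25 min × 7 = 175 min = 2.916666… h
portable air conditioner: 1.4 kW × 2.916666… h = 4.083333… kWh
electric kettle: Runtime = 2 h/day × 28 days = 56 h
electric kettle: 1.58 kW × 56 h = 88.48 kWh
gaming PC: Runtime = 120 min × 30 = 3600 min = 60 h
gaming PC: 0.34 kW × 60 h = 20.4 kWh
Wi-Fi router: Runtime = 3 h/day × 14 days = 42 h
Wi-Fi router: 0.011 kW × 42 h = 0.462 kWh
Total energy = 113.425333… kWh
Cost = 113.425333… × ₹8.6 = ₹975.46

₹975.46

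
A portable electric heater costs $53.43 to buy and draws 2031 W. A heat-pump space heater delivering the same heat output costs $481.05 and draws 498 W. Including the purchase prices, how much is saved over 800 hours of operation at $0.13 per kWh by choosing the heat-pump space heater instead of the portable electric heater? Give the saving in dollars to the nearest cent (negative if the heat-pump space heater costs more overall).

portable electric heater: $53.43 + (2031/1000) kW × 800 h × $0.13 = $53.43 + $211.224 = $264.654
heat-pump space heater: $481.05 + (498/1000) kW × 800 h × $0.13 = $481.05 + $51.792 = $532.842
Saving = $264.654 − $532.842 = −$268.188 → -$268.19

-$268.19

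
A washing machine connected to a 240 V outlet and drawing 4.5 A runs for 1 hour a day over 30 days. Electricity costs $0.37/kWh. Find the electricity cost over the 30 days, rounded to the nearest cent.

$11.99

Power = 4.5 A × 240 V = 1080 W = 1.08 kW
Runtime = 1 h/day × 30 days = 30 h
Energy = 1.08 kW × 30 h = 32.4 kWh
Cost = 32.4 kWh × $0.37/kWh = $11.99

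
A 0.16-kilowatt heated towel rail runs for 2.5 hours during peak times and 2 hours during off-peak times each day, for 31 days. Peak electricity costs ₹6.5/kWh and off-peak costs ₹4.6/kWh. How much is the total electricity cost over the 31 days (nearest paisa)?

Peak energy = 0.16 kW × 2.5 h × 31 = 12.4 kWh
Off-peak energy = 0.16 kW × 2 h × 31 = 9.92 kWh
Cost = 12.4 × ₹6.5 + 9.92 × ₹4.6 = ₹80.6 + ₹45.632 = ₹126.23

₹126.23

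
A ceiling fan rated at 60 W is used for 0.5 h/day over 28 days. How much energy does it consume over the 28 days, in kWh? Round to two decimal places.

0.84 kWh

Runtime = 0.5 h/day × 28 days = 14 h
Energy = 0.06 kW × 14 h = 0.84 kWh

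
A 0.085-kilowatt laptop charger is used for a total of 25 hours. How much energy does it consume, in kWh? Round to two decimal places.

2.13 kWh

Energy = 0.085 kW × 25 h = 2.125 kWh ≈ 2.13 kWh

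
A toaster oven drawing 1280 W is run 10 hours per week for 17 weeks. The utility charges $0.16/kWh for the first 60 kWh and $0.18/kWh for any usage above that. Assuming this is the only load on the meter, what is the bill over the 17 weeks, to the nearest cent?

$37.97

Runtime = 10 h/week × 17 weeks = 170 h
Energy = 1.28 kW × 170 h = 217.6 kWh
Tier 1 (0–60 kWh): 60 × $0.16 = $9.6
Above 60 kWh: 157.6 × $0.18 = $28.368
Bill = $37.97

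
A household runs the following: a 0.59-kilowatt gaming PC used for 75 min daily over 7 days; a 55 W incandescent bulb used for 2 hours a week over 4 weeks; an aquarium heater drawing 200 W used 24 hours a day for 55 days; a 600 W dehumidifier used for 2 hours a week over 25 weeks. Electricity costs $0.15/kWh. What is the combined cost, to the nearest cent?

gaming PC: Runtime = 75 min × 7 = 525 min = 8.75 h
gaming PC: 0.59 kW × 8.75 h = 5.1625 kWh
incandescent bulb: Runtime = 2 h/week × 4 weeks = 8 h
incandescent bulb: 0.055 kW × 8 h = 0.44 kWh
aquarium heater: Runtime = 24 h × 55 = 1320 h
aquarium heater: 0.2 kW × 1320 h = 264 kWh
dehumidifier: Runtime = 2 h/week × 25 weeks = 50 h
dehumidifier: 0.6 kW × 50 h = 30 kWh
Total energy = 299.6025 kWh
Cost = 299.6025 × $0.15 = $44.94

$44.94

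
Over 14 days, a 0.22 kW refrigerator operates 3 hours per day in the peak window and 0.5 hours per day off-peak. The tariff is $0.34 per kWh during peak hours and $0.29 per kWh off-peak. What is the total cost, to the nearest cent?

$3.59

Peak energy = 0.22 kW × 3 h × 14 = 9.24 kWh
Off-peak energy = 0.22 kW × 0.5 h × 14 = 1.54 kWh
Cost = 9.24 × $0.34 + 1.54 × $0.29 = $3.1416 + $0.4466 = $3.59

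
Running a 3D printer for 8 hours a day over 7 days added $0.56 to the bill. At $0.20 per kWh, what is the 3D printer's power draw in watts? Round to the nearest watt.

Energy = $0.56 ÷ $0.20/kWh = 2.8 kWh
Runtime = 8 h/day × 7 days = 56 h
Power = 2.8 kWh ÷ 56 h = 0.05 kW = 50 W

50 W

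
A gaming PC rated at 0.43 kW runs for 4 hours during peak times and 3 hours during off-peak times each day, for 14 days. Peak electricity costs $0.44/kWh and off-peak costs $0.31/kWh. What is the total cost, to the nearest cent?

Peak energy = 0.43 kW × 4 h × 14 = 24.08 kWh
Off-peak energy = 0.43 kW × 3 h × 14 = 18.06 kWh
Cost = 24.08 × $0.44 + 18.06 × $0.31 = $10.5952 + $5.5986 = $16.19

$16.19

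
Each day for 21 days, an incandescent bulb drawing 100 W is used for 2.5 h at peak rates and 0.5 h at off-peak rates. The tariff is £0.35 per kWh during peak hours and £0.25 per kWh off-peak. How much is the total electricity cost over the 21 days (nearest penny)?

£2.10

Peak energy = 0.1 kW × 2.5 h × 21 = 5.25 kWh
Off-peak energy = 0.1 kW × 0.5 h × 21 = 1.05 kWh
Cost = 5.25 × £0.35 + 1.05 × £0.25 = £1.8375 + £0.2625 = £2.10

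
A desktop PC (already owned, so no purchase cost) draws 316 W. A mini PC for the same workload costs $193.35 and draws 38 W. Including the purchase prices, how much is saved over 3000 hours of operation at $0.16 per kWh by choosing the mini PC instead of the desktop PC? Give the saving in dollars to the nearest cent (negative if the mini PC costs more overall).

desktop PC: $0.00 + (316/1000) kW × 3000 h × $0.16 = $0.00 + $151.68 = $151.68
mini PC: $193.35 + (38/1000) kW × 3000 h × $0.16 = $193.35 + $18.24 = $211.59
Saving = $151.68 − $211.59 = −$59.91

-$59.91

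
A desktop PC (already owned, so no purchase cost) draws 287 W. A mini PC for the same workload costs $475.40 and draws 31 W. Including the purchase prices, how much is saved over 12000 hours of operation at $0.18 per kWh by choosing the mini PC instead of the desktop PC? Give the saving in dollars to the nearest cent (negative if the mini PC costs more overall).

$77.56

desktop PC: $0.00 + (287/1000) kW × 12000 h × $0.18 = $0.00 + $619.92 = $619.92
mini PC: $475.40 + (31/1000) kW × 12000 h × $0.18 = $475.40 + $66.96 = $542.36
Saving = $619.92 − $542.36 = $77.56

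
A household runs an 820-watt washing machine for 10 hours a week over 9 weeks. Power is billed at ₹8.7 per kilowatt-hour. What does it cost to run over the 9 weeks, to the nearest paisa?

₹642.06

Runtime = 10 h/week × 9 weeks = 90 h
Energy = 0.82 kW × 90 h = 73.8 kWh
Cost = 73.8 kWh × ₹8.7/kWh = ₹642.06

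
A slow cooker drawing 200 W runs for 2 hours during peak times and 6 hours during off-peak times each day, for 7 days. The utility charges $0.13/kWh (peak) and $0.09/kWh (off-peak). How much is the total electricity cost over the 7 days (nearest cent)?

$1.12

Peak energy = 0.2 kW × 2 h × 7 = 2.8 kWh
Off-peak energy = 0.2 kW × 6 h × 7 = 8.4 kWh
Cost = 2.8 × $0.13 + 8.4 × $0.09 = $0.364 + $0.756 = $1.12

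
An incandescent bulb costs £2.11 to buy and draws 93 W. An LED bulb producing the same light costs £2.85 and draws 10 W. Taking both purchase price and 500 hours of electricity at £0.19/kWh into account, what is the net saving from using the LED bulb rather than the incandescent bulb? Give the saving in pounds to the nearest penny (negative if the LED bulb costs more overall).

incandescent bulb: £2.11 + (93/1000) kW × 500 h × £0.19 = £2.11 + £8.835 = £10.945
LED bulb: £2.85 + (10/1000) kW × 500 h × £0.19 = £2.85 + £0.95 = £3.8
Saving = £10.945 − £3.8 = £7.145 → £7.15

£7.15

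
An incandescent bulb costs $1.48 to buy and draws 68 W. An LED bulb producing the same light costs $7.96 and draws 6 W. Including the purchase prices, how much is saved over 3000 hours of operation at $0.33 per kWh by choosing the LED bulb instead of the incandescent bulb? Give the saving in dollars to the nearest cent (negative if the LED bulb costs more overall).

$54.90

incandescent bulb: $1.48 + (68/1000) kW × 3000 h × $0.33 = $1.48 + $67.32 = $68.8
LED bulb: $7.96 + (6/1000) kW × 3000 h × $0.33 = $7.96 + $5.94 = $13.9
Saving = $68.8 − $13.9 = $54.9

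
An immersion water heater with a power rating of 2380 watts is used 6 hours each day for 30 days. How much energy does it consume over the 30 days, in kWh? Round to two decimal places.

Runtime = 6 h/day × 30 days = 180 h
Energy = 2.38 kW × 180 h = 428.4 kWh

428.40 kWh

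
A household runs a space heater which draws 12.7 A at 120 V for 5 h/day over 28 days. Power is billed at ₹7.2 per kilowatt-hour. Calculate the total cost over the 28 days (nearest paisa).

₹1536.19

Power = 12.7 A × 120 V = 1524 W = 1.524 kW
Runtime = 5 h/day × 28 days = 140 h
Energy = 1.524 kW × 140 h = 213.36 kWh
Cost = 213.36 kWh × ₹7.2/kWh = ₹1536.19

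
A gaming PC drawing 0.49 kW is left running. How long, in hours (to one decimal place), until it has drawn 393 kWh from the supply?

802.0 h

Hours = 393 kWh ÷ 0.49 kW = 802.0 h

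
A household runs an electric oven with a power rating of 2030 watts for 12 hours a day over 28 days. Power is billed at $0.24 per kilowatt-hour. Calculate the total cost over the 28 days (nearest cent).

$163.70

Runtime = 12 h/day × 28 days = 336 h
Energy = 2.03 kW × 336 h = 682.08 kWh
Cost = 682.08 kWh × $0.24/kWh = $163.70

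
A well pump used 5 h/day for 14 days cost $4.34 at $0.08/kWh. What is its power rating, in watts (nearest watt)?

Energy = $4.34 ÷ $0.08/kWh = 54.25 kWh
Runtime = 5 h/day × 14 days = 70 h
Power = 54.25 kWh ÷ 70 h = 0.775 kW = 775 W

775 W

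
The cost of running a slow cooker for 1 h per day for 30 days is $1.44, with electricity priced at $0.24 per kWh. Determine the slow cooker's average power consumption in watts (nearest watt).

200 W

Energy = $1.44 ÷ $0.24/kWh = 6 kWh
Runtime = 1 h/day × 30 days = 30 h
Power = 6 kWh ÷ 30 h = 0.2 kW = 200 W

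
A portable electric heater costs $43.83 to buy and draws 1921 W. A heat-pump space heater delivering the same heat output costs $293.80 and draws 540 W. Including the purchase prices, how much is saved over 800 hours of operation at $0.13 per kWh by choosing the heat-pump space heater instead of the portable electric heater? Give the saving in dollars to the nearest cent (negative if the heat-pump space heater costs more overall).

-$106.35

portable electric heater: $43.83 + (1921/1000) kW × 800 h × $0.13 = $43.83 + $199.784 = $243.614
heat-pump space heater: $293.80 + (540/1000) kW × 800 h × $0.13 = $293.80 + $56.16 = $349.96
Saving = $243.614 − $349.96 = −$106.346 → -$106.35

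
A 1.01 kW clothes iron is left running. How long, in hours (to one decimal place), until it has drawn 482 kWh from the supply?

Hours = 482 kWh ÷ 1.01 kW = 477.2 h

477.2 h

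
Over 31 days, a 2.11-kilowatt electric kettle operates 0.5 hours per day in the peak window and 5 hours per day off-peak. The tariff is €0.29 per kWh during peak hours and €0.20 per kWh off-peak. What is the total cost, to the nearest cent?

Peak energy = 2.11 kW × 0.5 h × 31 = 32.705 kWh
Off-peak energy = 2.11 kW × 5 h × 31 = 327.05 kWh
Cost = 32.705 × €0.29 + 327.05 × €0.20 = €9.48445 + €65.41 = €74.89

€74.89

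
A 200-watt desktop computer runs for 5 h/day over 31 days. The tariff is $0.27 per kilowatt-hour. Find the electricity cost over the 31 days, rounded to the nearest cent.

Runtime = 5 h/day × 31 days = 155 h
Energy = 0.2 kW × 155 h = 31 kWh
Cost = 31 kWh × $0.27/kWh = $8.37

$8.37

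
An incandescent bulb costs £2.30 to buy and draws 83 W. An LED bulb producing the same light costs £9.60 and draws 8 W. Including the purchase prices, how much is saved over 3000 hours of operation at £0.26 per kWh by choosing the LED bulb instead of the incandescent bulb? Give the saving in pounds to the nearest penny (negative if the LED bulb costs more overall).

incandescent bulb: £2.30 + (83/1000) kW × 3000 h × £0.26 = £2.30 + £64.74 = £67.04
LED bulb: £9.60 + (8/1000) kW × 3000 h × £0.26 = £9.60 + £6.24 = £15.84
Saving = £67.04 − £15.84 = £51.2

£51.20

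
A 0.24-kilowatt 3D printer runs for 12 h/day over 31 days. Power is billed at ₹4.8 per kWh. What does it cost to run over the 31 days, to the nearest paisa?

Runtime = 12 h/day × 31 days = 372 h
Energy = 0.24 kW × 372 h = 89.28 kWh
Cost = 89.28 kWh × ₹4.8/kWh = ₹428.54

₹428.54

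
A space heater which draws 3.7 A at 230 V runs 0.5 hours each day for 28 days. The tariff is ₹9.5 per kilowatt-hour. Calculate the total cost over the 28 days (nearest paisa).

Power = 3.7 A × 230 V = 851 W = 0.851 kW
Runtime = 0.5 h/day × 28 days = 14 h
Energy = 0.851 kW × 14 h = 11.914 kWh
Cost = 11.914 kWh × ₹9.5/kWh = ₹113.18

₹113.18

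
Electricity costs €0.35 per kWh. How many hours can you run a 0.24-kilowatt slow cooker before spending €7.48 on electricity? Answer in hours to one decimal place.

Energy available = €7.48 ÷ €0.35/kWh = 21.3714 kWh
Hours = 21.3714 kWh ÷ 0.24 kW = 89.0 h

89.0 h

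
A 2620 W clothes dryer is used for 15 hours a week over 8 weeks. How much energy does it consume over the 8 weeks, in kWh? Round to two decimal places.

Runtime = 15 h/week × 8 weeks = 120 h
Energy = 2.62 kW × 120 h = 314.4 kWh

314.40 kWh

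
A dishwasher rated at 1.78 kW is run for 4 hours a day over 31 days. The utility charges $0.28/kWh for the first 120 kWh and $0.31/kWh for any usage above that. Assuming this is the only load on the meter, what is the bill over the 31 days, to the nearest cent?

Runtime = 4 h/day × 31 days = 124 h
Energy = 1.78 kW × 124 h = 220.72 kWh
Tier 1 (0–120 kWh): 120 × $0.28 = $33.6
Above 120 kWh: 100.72 × $0.31 = $31.2232
Bill = $64.82

$64.82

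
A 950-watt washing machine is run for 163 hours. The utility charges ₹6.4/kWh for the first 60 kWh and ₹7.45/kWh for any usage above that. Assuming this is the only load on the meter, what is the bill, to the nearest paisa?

₹1090.63

Energy = 0.95 kW × 163 h = 154.85 kWh
Tier 1 (0–60 kWh): 60 × ₹6.4 = ₹384
Above 60 kWh: 94.85 × ₹7.45 = ₹706.6325
Bill = ₹1090.63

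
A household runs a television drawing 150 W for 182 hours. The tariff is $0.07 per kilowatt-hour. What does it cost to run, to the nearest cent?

Energy = 0.15 kW × 182 h = 27.3 kWh
Cost = 27.3 kWh × $0.07/kWh = $1.91

$1.91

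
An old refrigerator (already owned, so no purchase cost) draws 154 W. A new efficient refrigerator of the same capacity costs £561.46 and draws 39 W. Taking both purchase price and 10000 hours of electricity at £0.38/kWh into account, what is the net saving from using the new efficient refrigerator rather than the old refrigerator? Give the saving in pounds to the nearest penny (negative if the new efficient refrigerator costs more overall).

-£124.46

old refrigerator: £0.00 + (154/1000) kW × 10000 h × £0.38 = £0.00 + £585.2 = £585.2
new efficient refrigerator: £561.46 + (39/1000) kW × 10000 h × £0.38 = £561.46 + £148.2 = £709.66
Saving = £585.2 − £709.66 = −£124.46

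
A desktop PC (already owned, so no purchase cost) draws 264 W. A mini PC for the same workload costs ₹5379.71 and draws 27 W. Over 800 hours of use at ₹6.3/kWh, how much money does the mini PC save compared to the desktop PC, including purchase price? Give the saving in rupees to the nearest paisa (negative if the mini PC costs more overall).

desktop PC: ₹0.00 + (264/1000) kW × 800 h × ₹6.3 = ₹0.00 + ₹1330.56 = ₹1330.56
mini PC: ₹5379.71 + (27/1000) kW × 800 h × ₹6.3 = ₹5379.71 + ₹136.08 = ₹5515.79
Saving = ₹1330.56 − ₹5515.79 = −₹4185.23

-₹4185.23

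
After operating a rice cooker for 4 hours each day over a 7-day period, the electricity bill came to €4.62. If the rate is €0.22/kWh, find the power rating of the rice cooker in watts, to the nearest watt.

750 W

Energy = €4.62 ÷ €0.22/kWh = 21 kWh
Runtime = 4 h/day × 7 days = 28 h
Power = 21 kWh ÷ 28 h = 0.75 kW = 750 W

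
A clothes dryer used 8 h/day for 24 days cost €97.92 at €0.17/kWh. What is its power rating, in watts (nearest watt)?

3000 W

Energy = €97.92 ÷ €0.17/kWh = 576 kWh
Runtime = 8 h/day × 24 days = 192 h
Power = 576 kWh ÷ 192 h = 3 kW = 3000 W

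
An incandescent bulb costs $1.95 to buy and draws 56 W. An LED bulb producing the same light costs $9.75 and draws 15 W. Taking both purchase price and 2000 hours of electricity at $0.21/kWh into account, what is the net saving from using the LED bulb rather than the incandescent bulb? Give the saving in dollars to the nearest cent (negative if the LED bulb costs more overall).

$9.42

incandescent bulb: $1.95 + (56/1000) kW × 2000 h × $0.21 = $1.95 + $23.52 = $25.47
LED bulb: $9.75 + (15/1000) kW × 2000 h × $0.21 = $9.75 + $6.3 = $16.05
Saving = $25.47 − $16.05 = $9.42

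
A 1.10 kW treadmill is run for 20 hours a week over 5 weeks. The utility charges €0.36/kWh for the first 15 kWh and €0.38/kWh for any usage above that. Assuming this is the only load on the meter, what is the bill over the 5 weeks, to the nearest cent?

€41.50

Runtime = 20 h/week × 5 weeks = 100 h
Energy = 1.1 kW × 100 h = 110 kWh
Tier 1 (0–15 kWh): 15 × €0.36 = €5.4
Above 15 kWh: 95 × €0.38 = €36.1
Bill = €41.50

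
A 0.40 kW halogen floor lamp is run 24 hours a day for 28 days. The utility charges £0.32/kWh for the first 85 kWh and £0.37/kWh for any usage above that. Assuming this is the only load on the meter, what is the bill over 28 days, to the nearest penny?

Runtime = 24 h × 28 = 672 h
Energy = 0.4 kW × 672 h = 268.8 kWh
Tier 1 (0–85 kWh): 85 × £0.32 = £27.2
Above 85 kWh: 183.8 × £0.37 = £68.006
Bill = £95.21

£95.21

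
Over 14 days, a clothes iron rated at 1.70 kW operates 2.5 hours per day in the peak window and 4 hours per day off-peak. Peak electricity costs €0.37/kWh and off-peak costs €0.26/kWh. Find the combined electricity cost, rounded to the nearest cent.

Peak energy = 1.7 kW × 2.5 h × 14 = 59.5 kWh
Off-peak energy = 1.7 kW × 4 h × 14 = 95.2 kWh
Cost = 59.5 × €0.37 + 95.2 × €0.26 = €22.015 + €24.752 = €46.77

€46.77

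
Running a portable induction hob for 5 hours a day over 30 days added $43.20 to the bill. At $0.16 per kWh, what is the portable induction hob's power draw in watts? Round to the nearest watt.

Energy = $43.20 ÷ $0.16/kWh = 270 kWh
Runtime = 5 h/day × 30 days = 150 h
Power = 270 kWh ÷ 150 h = 1.8 kW = 1800 W

1800 W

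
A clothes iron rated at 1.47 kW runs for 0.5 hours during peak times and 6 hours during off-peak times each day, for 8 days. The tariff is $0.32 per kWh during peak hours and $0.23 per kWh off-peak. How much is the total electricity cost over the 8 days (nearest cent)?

$18.11

Peak energy = 1.47 kW × 0.5 h × 8 = 5.88 kWh
Off-peak energy = 1.47 kW × 6 h × 8 = 70.56 kWh
Cost = 5.88 × $0.32 + 70.56 × $0.23 = $1.8816 + $16.2288 = $18.11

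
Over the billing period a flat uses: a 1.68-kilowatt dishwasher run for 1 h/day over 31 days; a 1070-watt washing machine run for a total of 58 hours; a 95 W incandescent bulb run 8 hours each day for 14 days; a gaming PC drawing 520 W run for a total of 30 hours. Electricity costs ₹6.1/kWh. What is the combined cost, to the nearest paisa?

₹856.32

dishwasher: Runtime = 1 h/day × 31 days = 31 h
dishwasher: 1.68 kW × 31 h = 52.08 kWh
washing machine: 1.07 kW × 58 h = 62.06 kWh
incandescent bulb: Runtime = 8 h/day × 14 days = 112 h
incandescent bulb: 0.095 kW × 112 h = 10.64 kWh
gaming PC: 0.52 kW × 30 h = 15.6 kWh
Total energy = 140.38 kWh
Cost = 140.38 × ₹6.1 = ₹856.32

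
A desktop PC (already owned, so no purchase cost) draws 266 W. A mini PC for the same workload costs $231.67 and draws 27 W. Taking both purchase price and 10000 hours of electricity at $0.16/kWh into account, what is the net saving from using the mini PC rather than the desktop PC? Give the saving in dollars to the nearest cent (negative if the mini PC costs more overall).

$150.73

desktop PC: $0.00 + (266/1000) kW × 10000 h × $0.16 = $0.00 + $425.6 = $425.6
mini PC: $231.67 + (27/1000) kW × 10000 h × $0.16 = $231.67 + $43.2 = $274.87
Saving = $425.6 − $274.87 = $150.73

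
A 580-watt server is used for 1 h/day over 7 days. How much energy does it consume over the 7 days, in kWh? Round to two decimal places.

Runtime = 1 h/day × 7 days = 7 h
Energy = 0.58 kW × 7 h = 4.06 kWh

4.06 kWh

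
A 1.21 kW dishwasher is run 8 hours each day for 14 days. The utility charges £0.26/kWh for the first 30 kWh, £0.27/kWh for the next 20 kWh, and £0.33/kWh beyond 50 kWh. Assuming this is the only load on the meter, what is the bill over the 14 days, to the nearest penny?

Runtime = 8 h/day × 14 days = 112 h
Energy = 1.21 kW × 112 h = 135.52 kWh
Tier 1 (0–30 kWh): 30 × £0.26 = £7.8
Tier 2 (30–50 kWh): 20 × £0.27 = £5.4
Above 50 kWh: 85.52 × £0.33 = £28.2216
Bill = £41.42

£41.42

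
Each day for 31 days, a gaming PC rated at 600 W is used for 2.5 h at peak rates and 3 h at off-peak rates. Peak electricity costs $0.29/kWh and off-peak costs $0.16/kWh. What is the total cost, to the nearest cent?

Peak energy = 0.6 kW × 2.5 h × 31 = 46.5 kWh
Off-peak energy = 0.6 kW × 3 h × 31 = 55.8 kWh
Cost = 46.5 × $0.29 + 55.8 × $0.16 = $13.485 + $8.928 = $22.41

$22.41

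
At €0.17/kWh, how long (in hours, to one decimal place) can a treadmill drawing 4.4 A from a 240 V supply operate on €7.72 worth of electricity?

43.0 h

Power = 4.4 A × 240 V = 1056 W = 1.056 kW
Energy available = €7.72 ÷ €0.17/kWh = 45.4118 kWh
Hours = 45.4118 kWh ÷ 1.056 kW = 43.0 h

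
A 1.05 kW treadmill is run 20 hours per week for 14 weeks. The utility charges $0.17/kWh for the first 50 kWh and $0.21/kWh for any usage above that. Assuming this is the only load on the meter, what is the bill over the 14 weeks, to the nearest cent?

Runtime = 20 h/week × 14 weeks = 280 h
Energy = 1.05 kW × 280 h = 294 kWh
Tier 1 (0–50 kWh): 50 × $0.17 = $8.5
Above 50 kWh: 244 × $0.21 = $51.24
Bill = $59.74

$59.74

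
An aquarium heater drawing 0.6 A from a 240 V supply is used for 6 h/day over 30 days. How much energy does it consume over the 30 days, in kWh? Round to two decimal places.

25.92 kWh

Power = 0.6 A × 240 V = 144 W = 0.144 kW
Runtime = 6 h/day × 30 days = 180 h
Energy = 0.144 kW × 180 h = 25.92 kWh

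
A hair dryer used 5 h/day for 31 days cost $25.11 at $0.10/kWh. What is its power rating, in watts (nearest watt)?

Energy = $25.11 ÷ $0.10/kWh = 251.1 kWh
Runtime = 5 h/day × 31 days = 155 h
Power = 251.1 kWh ÷ 155 h = 1.62 kW = 1620 W

1620 W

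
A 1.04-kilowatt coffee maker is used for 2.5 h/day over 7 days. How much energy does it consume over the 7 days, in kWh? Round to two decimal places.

Runtime = 2.5 h/day × 7 days = 17.5 h
Energy = 1.04 kW × 17.5 h = 18.2 kWh

18.20 kWh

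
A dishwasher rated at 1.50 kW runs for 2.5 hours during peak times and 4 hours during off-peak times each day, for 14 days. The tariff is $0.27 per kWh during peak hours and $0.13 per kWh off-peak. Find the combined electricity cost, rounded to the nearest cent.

$25.10

Peak energy = 1.5 kW × 2.5 h × 14 = 52.5 kWh
Off-peak energy = 1.5 kW × 4 h × 14 = 84 kWh
Cost = 52.5 × $0.27 + 84 × $0.13 = $14.175 + $10.92 = $25.10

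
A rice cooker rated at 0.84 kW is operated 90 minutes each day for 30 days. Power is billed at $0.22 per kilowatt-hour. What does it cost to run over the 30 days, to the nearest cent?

Runtime = 90 min × 30 = 2700 min = 45 h
Energy = 0.84 kW × 45 h = 37.8 kWh
Cost = 37.8 kWh × $0.22/kWh = $8.32

$8.32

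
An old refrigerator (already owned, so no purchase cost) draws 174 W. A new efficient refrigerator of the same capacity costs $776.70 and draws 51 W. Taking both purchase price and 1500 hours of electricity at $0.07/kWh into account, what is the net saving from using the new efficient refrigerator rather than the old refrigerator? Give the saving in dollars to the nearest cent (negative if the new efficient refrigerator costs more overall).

old refrigerator: $0.00 + (174/1000) kW × 1500 h × $0.07 = $0.00 + $18.27 = $18.27
new efficient refrigerator: $776.70 + (51/1000) kW × 1500 h × $0.07 = $776.70 + $5.355 = $782.055
Saving = $18.27 − $782.055 = −$763.785 → -$763.79

-$763.79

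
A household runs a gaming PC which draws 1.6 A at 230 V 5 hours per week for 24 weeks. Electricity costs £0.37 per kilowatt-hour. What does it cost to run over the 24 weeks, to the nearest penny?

£16.34

Power = 1.6 A × 230 V = 368 W = 0.368 kW
Runtime = 5 h/week × 24 weeks = 120 h
Energy = 0.368 kW × 120 h = 44.16 kWh
Cost = 44.16 kWh × £0.37/kWh = £16.34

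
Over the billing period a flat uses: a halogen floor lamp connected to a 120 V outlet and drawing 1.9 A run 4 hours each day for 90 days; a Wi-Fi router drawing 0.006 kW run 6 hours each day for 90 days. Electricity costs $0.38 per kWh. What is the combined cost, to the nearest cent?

halogen floor lamp: Power = 1.9 A × 120 V = 228 W = 0.228 kW
halogen floor lamp: Runtime = 4 h/day × 90 days = 360 h
halogen floor lamp: 0.228 kW × 360 h = 82.08 kWh
Wi-Fi router: Runtime = 6 h/day × 90 days = 540 h
Wi-Fi router: 0.006 kW × 540 h = 3.24 kWh
Total energy = 85.32 kWh
Cost = 85.32 × $0.38 = $32.42

$32.42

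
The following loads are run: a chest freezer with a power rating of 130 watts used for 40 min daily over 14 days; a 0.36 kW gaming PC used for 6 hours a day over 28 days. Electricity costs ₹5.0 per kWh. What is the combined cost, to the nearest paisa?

chest freezer: Runtime = 40 min × 14 = 560 min = 9.333333… h
chest freezer: 0.13 kW × 9.333333… h = 1.213333… kWh
gaming PC: Runtime = 6 h/day × 28 days = 168 h
gaming PC: 0.36 kW × 168 h = 60.48 kWh
Total energy = 61.693333… kWh
Cost = 61.693333… × ₹5.0 = ₹308.47

₹308.47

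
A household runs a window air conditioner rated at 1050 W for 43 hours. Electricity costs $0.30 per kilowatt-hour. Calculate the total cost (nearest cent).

$13.55

Energy = 1.05 kW × 43 h = 45.15 kWh
Cost = 45.15 kWh × $0.30/kWh = $13.55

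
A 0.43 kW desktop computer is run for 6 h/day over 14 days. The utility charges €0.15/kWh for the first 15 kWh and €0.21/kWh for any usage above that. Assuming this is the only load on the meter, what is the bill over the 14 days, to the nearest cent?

Runtime = 6 h/day × 14 days = 84 h
Energy = 0.43 kW × 84 h = 36.12 kWh
Tier 1 (0–15 kWh): 15 × €0.15 = €2.25
Above 15 kWh: 21.12 × €0.21 = €4.4352
Bill = €6.69

€6.69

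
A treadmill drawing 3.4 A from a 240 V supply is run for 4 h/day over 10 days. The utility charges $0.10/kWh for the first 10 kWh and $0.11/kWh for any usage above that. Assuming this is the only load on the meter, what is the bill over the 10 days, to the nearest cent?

Power = 3.4 A × 240 V = 816 W = 0.816 kW
Runtime = 4 h/day × 10 days = 40 h
Energy = 0.816 kW × 40 h = 32.64 kWh
Tier 1 (0–10 kWh): 10 × $0.10 = $1
Above 10 kWh: 22.64 × $0.11 = $2.4904
Bill = $3.49

$3.49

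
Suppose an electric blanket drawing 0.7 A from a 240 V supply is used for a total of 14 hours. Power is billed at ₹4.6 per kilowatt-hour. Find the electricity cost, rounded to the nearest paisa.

Power = 0.7 A × 240 V = 168 W = 0.168 kW
Energy = 0.168 kW × 14 h = 2.352 kWh
Cost = 2.352 kWh × ₹4.6/kWh = ₹10.82

₹10.82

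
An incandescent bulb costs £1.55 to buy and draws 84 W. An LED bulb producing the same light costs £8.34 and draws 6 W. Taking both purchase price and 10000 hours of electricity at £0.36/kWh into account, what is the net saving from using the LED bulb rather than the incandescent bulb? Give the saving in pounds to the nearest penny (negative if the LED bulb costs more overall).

£274.01

incandescent bulb: £1.55 + (84/1000) kW × 10000 h × £0.36 = £1.55 + £302.4 = £303.95
LED bulb: £8.34 + (6/1000) kW × 10000 h × £0.36 = £8.34 + £21.6 = £29.94
Saving = £303.95 − £29.94 = £274.01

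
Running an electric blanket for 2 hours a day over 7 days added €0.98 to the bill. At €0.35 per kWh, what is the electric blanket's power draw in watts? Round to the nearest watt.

Energy = €0.98 ÷ €0.35/kWh = 2.8 kWh
Runtime = 2 h/day × 7 days = 14 h
Power = 2.8 kWh ÷ 14 h = 0.2 kW = 200 W

200 W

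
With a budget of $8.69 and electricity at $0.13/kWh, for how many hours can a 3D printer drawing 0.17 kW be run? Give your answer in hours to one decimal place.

393.2 h

Energy available = $8.69 ÷ $0.13/kWh = 66.8462 kWh
Hours = 66.8462 kWh ÷ 0.17 kW = 393.2 h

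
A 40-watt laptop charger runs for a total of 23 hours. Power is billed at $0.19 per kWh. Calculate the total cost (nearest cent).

Energy = 0.04 kW × 23 h = 0.92 kWh
Cost = 0.92 kWh × $0.19/kWh = $0.17

$0.17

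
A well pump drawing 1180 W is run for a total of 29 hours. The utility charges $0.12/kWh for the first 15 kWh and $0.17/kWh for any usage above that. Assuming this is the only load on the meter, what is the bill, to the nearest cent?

Energy = 1.18 kW × 29 h = 34.22 kWh
Tier 1 (0–15 kWh): 15 × $0.12 = $1.8
Above 15 kWh: 19.22 × $0.17 = $3.2674
Bill = $5.07

$5.07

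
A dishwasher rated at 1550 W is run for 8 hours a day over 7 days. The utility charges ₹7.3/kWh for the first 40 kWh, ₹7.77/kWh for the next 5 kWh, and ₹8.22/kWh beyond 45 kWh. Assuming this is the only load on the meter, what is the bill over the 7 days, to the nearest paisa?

₹674.45

Runtime = 8 h/day × 7 days = 56 h
Energy = 1.55 kW × 56 h = 86.8 kWh
Tier 1 (0–40 kWh): 40 × ₹7.3 = ₹292
Tier 2 (40–45 kWh): 5 × ₹7.77 = ₹38.85
Above 45 kWh: 41.8 × ₹8.22 = ₹343.596
Bill = ₹674.45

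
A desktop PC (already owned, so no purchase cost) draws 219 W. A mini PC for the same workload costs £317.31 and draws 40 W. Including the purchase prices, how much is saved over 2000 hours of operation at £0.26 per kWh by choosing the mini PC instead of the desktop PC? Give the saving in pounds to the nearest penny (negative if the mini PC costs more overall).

-£224.23

desktop PC: £0.00 + (219/1000) kW × 2000 h × £0.26 = £0.00 + £113.88 = £113.88
mini PC: £317.31 + (40/1000) kW × 2000 h × £0.26 = £317.31 + £20.8 = £338.11
Saving = £113.88 − £338.11 = −£224.23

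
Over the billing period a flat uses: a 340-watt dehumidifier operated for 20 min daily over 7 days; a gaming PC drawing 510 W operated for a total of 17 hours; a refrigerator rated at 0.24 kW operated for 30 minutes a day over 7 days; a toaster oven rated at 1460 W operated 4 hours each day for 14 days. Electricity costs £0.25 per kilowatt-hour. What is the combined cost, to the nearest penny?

£23.02

dehumidifier: Runtime = 20 min × 7 = 140 min = 2.333333… h
dehumidifier: 0.34 kW × 2.333333… h = 0.793333… kWh
gaming PC: 0.51 kW × 17 h = 8.67 kWh
refrigerator: Runtime = 30 min × 7 = 210 min = 3.5 h
refrigerator: 0.24 kW × 3.5 h = 0.84 kWh
toaster oven: Runtime = 4 h/day × 14 days = 56 h
toaster oven: 1.46 kW × 56 h = 81.76 kWh
Total energy = 92.063333… kWh
Cost = 92.063333… × £0.25 = £23.02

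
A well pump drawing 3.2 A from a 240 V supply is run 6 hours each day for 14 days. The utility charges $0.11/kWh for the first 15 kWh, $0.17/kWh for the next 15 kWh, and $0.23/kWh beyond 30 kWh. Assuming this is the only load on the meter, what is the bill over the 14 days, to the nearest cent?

$12.14

Power = 3.2 A × 240 V = 768 W = 0.768 kW
Runtime = 6 h/day × 14 days = 84 h
Energy = 0.768 kW × 84 h = 64.512 kWh
Tier 1 (0–15 kWh): 15 × $0.11 = $1.65
Tier 2 (15–30 kWh): 15 × $0.17 = $2.55
Above 30 kWh: 34.512 × $0.23 = $7.93776
Bill = $12.14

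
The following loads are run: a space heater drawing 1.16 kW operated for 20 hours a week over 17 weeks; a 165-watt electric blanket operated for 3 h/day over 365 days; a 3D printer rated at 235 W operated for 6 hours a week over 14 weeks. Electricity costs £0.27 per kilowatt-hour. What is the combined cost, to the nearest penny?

£160.60

space heater: Runtime = 20 h/week × 17 weeks = 340 h
space heater: 1.16 kW × 340 h = 394.4 kWh
electric blanket: Runtime = 3 h/day × 365 days = 1095 h
electric blanket: 0.165 kW × 1095 h = 180.675 kWh
3D printer: Runtime = 6 h/week × 14 weeks = 84 h
3D printer: 0.235 kW × 84 h = 19.74 kWh
Total energy = 594.815 kWh
Cost = 594.815 × £0.27 = £160.60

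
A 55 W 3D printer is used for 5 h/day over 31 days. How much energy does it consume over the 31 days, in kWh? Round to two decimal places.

8.53 kWh

Runtime = 5 h/day × 31 days = 155 h
Energy = 0.055 kW × 155 h = 8.525 kWh ≈ 8.53 kWh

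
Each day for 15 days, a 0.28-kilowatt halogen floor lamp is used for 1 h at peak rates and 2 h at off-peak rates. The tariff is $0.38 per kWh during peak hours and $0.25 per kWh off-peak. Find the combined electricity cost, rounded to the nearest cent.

Peak energy = 0.28 kW × 1 h × 15 = 4.2 kWh
Off-peak energy = 0.28 kW × 2 h × 15 = 8.4 kWh
Cost = 4.2 × $0.38 + 8.4 × $0.25 = $1.596 + $2.1 = $3.70

$3.70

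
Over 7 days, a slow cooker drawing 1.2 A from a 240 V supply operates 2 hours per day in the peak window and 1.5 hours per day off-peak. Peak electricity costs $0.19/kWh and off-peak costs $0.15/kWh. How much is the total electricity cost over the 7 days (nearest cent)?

$1.22

Power = 1.2 A × 240 V = 288 W = 0.288 kW
Peak energy = 0.288 kW × 2 h × 7 = 4.032 kWh
Off-peak energy = 0.288 kW × 1.5 h × 7 = 3.024 kWh
Cost = 4.032 × $0.19 + 3.024 × $0.15 = $0.76608 + $0.4536 = $1.22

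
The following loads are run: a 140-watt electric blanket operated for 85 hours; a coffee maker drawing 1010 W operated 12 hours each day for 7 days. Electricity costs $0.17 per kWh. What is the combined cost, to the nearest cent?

$16.45

electric blanket: 0.14 kW × 85 h = 11.9 kWh
coffee maker: Runtime = 12 h/day × 7 days = 84 h
coffee maker: 1.01 kW × 84 h = 84.84 kWh
Total energy = 96.74 kWh
Cost = 96.74 × $0.17 = $16.45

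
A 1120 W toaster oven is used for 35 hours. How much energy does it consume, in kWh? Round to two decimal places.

39.20 kWh

Energy = 1.12 kW × 35 h = 39.2 kWh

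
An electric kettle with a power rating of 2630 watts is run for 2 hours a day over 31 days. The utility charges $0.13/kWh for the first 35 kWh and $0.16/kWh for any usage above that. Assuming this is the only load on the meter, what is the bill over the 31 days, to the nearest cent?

Runtime = 2 h/day × 31 days = 62 h
Energy = 2.63 kW × 62 h = 163.06 kWh
Tier 1 (0–35 kWh): 35 × $0.13 = $4.55
Above 35 kWh: 128.06 × $0.16 = $20.4896
Bill = $25.04

$25.04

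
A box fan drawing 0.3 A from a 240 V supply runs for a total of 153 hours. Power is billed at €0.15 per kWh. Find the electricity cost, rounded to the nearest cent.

Power = 0.3 A × 240 V = 72 W = 0.072 kW
Energy = 0.072 kW × 153 h = 11.016 kWh
Cost = 11.016 kWh × €0.15/kWh = €1.65

€1.65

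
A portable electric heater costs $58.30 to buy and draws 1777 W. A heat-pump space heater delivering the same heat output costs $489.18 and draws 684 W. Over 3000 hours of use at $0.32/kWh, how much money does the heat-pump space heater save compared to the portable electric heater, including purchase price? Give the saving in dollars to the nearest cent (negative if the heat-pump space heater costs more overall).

$618.40

portable electric heater: $58.30 + (1777/1000) kW × 3000 h × $0.32 = $58.30 + $1705.92 = $1764.22
heat-pump space heater: $489.18 + (684/1000) kW × 3000 h × $0.32 = $489.18 + $656.64 = $1145.82
Saving = $1764.22 − $1145.82 = $618.4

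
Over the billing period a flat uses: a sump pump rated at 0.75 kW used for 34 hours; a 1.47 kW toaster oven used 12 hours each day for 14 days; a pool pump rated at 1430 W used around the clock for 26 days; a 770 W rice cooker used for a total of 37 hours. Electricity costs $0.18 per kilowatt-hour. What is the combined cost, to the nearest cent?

sump pump: 0.75 kW × 34 h = 25.5 kWh
toaster oven: Runtime = 12 h/day × 14 days = 168 h
toaster oven: 1.47 kW × 168 h = 246.96 kWh
pool pump: Runtime = 24 h × 26 = 624 h
pool pump: 1.43 kW × 624 h = 892.32 kWh
rice cooker: 0.77 kW × 37 h = 28.49 kWh
Total energy = 1193.27 kWh
Cost = 1193.27 × $0.18 = $214.79

$214.79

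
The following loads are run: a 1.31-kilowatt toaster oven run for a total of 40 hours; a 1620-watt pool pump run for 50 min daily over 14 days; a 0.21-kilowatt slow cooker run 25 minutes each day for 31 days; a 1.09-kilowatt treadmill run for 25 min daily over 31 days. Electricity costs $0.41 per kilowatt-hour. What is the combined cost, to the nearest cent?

$36.12

toaster oven: 1.31 kW × 40 h = 52.4 kWh
pool pump: Runtime = 50 min × 14 = 700 min = 11.666666… h
pool pump: 1.62 kW × 11.666666… h = 18.9 kWh
slow cooker: Runtime = 25 min × 31 = 775 min = 12.916666… h
slow cooker: 0.21 kW × 12.916666… h = 2.7125 kWh
treadmill: Runtime = 25 min × 31 = 775 min = 12.916666… h
treadmill: 1.09 kW × 12.916666… h = 14.079166… kWh
Total energy = 88.091666… kWh
Cost = 88.091666… × $0.41 = $36.12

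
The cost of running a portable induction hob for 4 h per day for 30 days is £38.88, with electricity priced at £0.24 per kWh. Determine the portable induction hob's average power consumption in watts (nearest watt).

1350 W

Energy = £38.88 ÷ £0.24/kWh = 162 kWh
Runtime = 4 h/day × 30 days = 120 h
Power = 162 kWh ÷ 120 h = 1.35 kW = 1350 W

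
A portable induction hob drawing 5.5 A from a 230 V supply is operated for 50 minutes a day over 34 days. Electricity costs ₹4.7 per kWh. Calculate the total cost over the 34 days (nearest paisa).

₹168.46

Power = 5.5 A × 230 V = 1265 W = 1.265 kW
Runtime = 50 min × 34 = 1700 min = 28.333333… h
Energy = 1.265 kW × 28.333333… h = 35.841666… kWh
Cost = 35.841666… kWh × ₹4.7/kWh = ₹168.46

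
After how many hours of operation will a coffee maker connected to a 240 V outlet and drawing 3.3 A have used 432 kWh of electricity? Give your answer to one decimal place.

545.5 h

Power = 3.3 A × 240 V = 792 W = 0.792 kW
Hours = 432 kWh ÷ 0.792 kW = 545.5 h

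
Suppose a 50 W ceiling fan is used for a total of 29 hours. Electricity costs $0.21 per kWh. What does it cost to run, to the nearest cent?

$0.30

Energy = 0.05 kW × 29 h = 1.45 kWh
Cost = 1.45 kWh × $0.21/kWh = $0.30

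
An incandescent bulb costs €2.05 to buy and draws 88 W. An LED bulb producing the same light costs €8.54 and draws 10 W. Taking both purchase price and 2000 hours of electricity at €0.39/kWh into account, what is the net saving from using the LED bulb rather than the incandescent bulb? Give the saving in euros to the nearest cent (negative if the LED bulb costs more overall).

incandescent bulb: €2.05 + (88/1000) kW × 2000 h × €0.39 = €2.05 + €68.64 = €70.69
LED bulb: €8.54 + (10/1000) kW × 2000 h × €0.39 = €8.54 + €7.8 = €16.34
Saving = €70.69 − €16.34 = €54.35

€54.35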